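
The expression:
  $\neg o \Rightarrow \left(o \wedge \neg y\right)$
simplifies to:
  $o$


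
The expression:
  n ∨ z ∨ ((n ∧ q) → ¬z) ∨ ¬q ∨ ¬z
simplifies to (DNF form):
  True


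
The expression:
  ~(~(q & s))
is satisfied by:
  {s: True, q: True}


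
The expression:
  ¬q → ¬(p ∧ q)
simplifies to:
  True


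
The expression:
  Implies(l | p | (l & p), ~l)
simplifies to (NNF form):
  ~l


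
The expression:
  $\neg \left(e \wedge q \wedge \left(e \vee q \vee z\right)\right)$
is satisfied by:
  {e: False, q: False}
  {q: True, e: False}
  {e: True, q: False}


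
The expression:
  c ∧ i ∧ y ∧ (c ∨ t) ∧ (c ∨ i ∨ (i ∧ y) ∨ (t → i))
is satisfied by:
  {c: True, i: True, y: True}


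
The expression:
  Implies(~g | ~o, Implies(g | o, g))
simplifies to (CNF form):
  g | ~o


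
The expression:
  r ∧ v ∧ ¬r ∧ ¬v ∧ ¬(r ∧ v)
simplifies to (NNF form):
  False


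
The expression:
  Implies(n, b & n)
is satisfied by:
  {b: True, n: False}
  {n: False, b: False}
  {n: True, b: True}


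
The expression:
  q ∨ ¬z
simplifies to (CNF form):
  q ∨ ¬z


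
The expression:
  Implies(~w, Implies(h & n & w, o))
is always true.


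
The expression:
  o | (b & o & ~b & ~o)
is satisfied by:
  {o: True}


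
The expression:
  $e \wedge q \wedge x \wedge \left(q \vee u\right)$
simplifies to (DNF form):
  $e \wedge q \wedge x$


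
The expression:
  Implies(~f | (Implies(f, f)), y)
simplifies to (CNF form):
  y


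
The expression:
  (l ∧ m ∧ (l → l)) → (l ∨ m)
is always true.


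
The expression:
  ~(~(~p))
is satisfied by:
  {p: False}


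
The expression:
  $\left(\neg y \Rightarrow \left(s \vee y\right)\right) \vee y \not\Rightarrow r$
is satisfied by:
  {y: True, s: True}
  {y: True, s: False}
  {s: True, y: False}


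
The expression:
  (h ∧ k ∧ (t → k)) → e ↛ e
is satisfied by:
  {h: False, k: False}
  {k: True, h: False}
  {h: True, k: False}


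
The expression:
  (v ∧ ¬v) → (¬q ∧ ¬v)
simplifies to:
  True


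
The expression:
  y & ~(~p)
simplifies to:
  p & y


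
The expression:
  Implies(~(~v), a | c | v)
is always true.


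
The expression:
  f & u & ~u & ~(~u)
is never true.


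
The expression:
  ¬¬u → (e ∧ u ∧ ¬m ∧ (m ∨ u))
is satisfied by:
  {e: True, m: False, u: False}
  {m: False, u: False, e: False}
  {e: True, m: True, u: False}
  {m: True, e: False, u: False}
  {u: True, e: True, m: False}


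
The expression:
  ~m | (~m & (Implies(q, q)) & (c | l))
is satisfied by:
  {m: False}


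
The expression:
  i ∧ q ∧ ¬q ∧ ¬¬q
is never true.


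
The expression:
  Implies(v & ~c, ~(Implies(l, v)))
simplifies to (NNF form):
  c | ~v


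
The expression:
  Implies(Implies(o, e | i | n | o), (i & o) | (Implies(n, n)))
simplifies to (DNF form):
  True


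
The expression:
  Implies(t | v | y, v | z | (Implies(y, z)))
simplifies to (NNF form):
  v | z | ~y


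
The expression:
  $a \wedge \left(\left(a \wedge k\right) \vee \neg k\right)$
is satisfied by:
  {a: True}


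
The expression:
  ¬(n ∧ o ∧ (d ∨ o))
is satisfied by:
  {o: False, n: False}
  {n: True, o: False}
  {o: True, n: False}


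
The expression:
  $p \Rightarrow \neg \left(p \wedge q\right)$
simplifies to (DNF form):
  $\neg p \vee \neg q$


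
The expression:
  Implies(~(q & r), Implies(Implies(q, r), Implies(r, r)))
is always true.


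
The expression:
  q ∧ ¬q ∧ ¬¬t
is never true.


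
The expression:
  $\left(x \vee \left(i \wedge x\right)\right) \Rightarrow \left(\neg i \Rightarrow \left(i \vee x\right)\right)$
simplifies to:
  $\text{True}$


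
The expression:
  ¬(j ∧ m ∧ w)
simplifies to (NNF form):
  ¬j ∨ ¬m ∨ ¬w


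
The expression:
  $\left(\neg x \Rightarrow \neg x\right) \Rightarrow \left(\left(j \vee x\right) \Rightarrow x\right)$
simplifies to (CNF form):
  $x \vee \neg j$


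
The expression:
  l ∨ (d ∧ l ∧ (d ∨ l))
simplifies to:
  l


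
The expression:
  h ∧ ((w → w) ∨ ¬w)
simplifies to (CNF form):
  h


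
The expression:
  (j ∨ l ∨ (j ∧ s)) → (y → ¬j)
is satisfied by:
  {y: False, j: False}
  {j: True, y: False}
  {y: True, j: False}


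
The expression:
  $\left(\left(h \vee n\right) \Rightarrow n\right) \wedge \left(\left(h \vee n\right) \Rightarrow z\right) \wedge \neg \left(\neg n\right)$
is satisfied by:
  {z: True, n: True}


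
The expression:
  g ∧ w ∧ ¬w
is never true.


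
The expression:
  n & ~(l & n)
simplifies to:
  n & ~l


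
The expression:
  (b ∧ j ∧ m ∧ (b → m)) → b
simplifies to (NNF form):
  True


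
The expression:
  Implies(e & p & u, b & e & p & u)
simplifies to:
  b | ~e | ~p | ~u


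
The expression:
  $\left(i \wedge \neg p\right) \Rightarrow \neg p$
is always true.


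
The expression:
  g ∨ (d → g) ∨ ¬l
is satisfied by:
  {g: True, l: False, d: False}
  {l: False, d: False, g: False}
  {d: True, g: True, l: False}
  {d: True, l: False, g: False}
  {g: True, l: True, d: False}
  {l: True, g: False, d: False}
  {d: True, l: True, g: True}


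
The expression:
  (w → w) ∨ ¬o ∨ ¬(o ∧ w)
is always true.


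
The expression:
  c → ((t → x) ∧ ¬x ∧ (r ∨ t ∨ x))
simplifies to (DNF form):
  (r ∧ ¬t ∧ ¬x) ∨ ¬c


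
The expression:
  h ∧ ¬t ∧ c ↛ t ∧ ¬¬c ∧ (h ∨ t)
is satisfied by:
  {h: True, c: True, t: False}


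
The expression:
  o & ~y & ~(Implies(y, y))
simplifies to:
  False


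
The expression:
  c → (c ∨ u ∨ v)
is always true.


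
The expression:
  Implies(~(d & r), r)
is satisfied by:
  {r: True}


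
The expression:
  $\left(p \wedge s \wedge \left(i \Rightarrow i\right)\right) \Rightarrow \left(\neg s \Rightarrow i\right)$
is always true.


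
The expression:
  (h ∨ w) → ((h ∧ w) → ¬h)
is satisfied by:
  {w: False, h: False}
  {h: True, w: False}
  {w: True, h: False}


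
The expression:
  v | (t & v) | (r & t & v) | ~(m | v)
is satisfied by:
  {v: True, m: False}
  {m: False, v: False}
  {m: True, v: True}


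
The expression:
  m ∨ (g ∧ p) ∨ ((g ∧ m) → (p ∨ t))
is always true.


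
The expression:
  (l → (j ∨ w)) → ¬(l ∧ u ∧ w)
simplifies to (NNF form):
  ¬l ∨ ¬u ∨ ¬w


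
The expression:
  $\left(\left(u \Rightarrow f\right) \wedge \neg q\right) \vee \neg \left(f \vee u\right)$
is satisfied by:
  {q: False, f: False, u: False}
  {f: True, q: False, u: False}
  {u: True, f: True, q: False}
  {q: True, f: False, u: False}


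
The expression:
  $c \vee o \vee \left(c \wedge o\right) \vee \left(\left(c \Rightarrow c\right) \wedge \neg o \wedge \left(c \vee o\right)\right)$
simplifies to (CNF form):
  $c \vee o$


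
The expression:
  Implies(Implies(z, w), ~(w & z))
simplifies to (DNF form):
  ~w | ~z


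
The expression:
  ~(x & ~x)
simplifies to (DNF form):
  True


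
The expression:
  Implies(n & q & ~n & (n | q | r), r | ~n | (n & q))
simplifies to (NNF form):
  True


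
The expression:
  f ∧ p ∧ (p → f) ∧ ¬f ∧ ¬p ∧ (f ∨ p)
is never true.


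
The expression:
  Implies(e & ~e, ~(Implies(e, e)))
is always true.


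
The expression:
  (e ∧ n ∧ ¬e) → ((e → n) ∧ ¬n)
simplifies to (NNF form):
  True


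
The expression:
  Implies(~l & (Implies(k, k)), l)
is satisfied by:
  {l: True}


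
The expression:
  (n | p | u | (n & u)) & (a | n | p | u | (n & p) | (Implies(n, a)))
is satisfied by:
  {n: True, u: True, p: True}
  {n: True, u: True, p: False}
  {n: True, p: True, u: False}
  {n: True, p: False, u: False}
  {u: True, p: True, n: False}
  {u: True, p: False, n: False}
  {p: True, u: False, n: False}


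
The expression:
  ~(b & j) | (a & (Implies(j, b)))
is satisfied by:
  {a: True, b: False, j: False}
  {b: False, j: False, a: False}
  {j: True, a: True, b: False}
  {j: True, b: False, a: False}
  {a: True, b: True, j: False}
  {b: True, a: False, j: False}
  {j: True, b: True, a: True}


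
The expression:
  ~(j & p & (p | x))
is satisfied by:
  {p: False, j: False}
  {j: True, p: False}
  {p: True, j: False}


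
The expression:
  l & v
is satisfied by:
  {v: True, l: True}


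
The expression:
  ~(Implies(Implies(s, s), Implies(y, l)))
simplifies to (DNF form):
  y & ~l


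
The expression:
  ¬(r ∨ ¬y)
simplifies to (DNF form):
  y ∧ ¬r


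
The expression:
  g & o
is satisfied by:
  {g: True, o: True}


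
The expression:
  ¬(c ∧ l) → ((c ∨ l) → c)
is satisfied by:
  {c: True, l: False}
  {l: False, c: False}
  {l: True, c: True}


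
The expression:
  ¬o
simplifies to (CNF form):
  ¬o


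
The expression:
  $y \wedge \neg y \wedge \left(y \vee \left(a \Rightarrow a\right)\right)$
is never true.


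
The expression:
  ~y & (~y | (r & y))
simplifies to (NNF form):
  ~y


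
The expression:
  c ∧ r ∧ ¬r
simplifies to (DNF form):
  False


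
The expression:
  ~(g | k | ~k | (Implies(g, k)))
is never true.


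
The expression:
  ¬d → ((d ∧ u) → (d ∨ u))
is always true.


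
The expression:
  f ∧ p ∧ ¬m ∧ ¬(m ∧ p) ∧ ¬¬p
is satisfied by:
  {p: True, f: True, m: False}


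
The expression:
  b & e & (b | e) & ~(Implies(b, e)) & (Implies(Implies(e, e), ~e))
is never true.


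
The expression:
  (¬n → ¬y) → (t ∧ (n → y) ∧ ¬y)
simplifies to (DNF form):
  (t ∧ ¬n) ∨ (y ∧ ¬n)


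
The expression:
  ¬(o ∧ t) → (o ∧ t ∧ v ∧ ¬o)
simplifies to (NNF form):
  o ∧ t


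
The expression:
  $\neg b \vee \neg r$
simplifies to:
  $\neg b \vee \neg r$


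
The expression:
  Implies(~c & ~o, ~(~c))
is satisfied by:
  {o: True, c: True}
  {o: True, c: False}
  {c: True, o: False}


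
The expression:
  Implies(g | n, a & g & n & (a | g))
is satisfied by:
  {a: True, n: False, g: False}
  {a: False, n: False, g: False}
  {n: True, g: True, a: True}


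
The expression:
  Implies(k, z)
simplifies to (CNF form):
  z | ~k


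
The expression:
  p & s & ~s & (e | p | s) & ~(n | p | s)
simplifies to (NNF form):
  False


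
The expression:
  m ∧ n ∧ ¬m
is never true.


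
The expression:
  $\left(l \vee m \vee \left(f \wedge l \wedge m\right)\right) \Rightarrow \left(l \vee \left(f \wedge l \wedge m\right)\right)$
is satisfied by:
  {l: True, m: False}
  {m: False, l: False}
  {m: True, l: True}


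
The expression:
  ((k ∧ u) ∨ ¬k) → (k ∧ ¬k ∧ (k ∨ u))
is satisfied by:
  {k: True, u: False}


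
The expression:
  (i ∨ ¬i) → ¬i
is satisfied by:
  {i: False}


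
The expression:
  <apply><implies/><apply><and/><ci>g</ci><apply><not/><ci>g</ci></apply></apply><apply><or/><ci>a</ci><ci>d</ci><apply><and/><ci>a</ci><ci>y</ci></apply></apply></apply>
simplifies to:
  <true/>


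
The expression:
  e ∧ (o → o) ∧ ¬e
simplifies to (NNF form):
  False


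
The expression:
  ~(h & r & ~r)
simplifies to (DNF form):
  True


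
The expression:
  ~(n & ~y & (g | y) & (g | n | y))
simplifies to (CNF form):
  y | ~g | ~n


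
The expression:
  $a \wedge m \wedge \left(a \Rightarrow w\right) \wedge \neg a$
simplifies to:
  $\text{False}$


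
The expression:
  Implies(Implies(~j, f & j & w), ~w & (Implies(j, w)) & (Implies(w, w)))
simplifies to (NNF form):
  ~j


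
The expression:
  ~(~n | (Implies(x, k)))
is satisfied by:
  {x: True, n: True, k: False}


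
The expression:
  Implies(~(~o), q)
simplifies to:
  q | ~o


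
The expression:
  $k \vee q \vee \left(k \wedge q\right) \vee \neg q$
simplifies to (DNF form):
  $\text{True}$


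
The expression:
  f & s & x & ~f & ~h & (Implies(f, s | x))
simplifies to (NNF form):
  False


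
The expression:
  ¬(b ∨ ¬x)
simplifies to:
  x ∧ ¬b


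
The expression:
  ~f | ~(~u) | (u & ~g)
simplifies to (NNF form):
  u | ~f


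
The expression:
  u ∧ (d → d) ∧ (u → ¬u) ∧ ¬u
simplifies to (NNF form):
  False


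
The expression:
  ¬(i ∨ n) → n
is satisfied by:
  {i: True, n: True}
  {i: True, n: False}
  {n: True, i: False}


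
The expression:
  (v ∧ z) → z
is always true.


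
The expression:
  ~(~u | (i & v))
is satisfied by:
  {u: True, v: False, i: False}
  {u: True, i: True, v: False}
  {u: True, v: True, i: False}


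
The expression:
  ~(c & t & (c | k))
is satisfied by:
  {c: False, t: False}
  {t: True, c: False}
  {c: True, t: False}


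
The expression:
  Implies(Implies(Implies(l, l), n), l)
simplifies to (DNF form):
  l | ~n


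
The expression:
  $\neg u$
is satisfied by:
  {u: False}


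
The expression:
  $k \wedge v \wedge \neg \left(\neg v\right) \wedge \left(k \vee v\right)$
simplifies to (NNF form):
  $k \wedge v$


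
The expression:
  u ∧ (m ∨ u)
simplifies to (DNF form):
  u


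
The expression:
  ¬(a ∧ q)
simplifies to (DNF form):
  ¬a ∨ ¬q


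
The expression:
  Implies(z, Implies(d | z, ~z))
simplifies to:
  ~z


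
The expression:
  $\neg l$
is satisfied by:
  {l: False}


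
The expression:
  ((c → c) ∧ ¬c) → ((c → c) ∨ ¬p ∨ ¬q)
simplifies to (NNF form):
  True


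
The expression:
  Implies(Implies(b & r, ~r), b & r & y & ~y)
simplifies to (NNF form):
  b & r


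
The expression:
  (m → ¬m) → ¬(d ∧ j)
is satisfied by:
  {m: True, d: False, j: False}
  {m: False, d: False, j: False}
  {j: True, m: True, d: False}
  {j: True, m: False, d: False}
  {d: True, m: True, j: False}
  {d: True, m: False, j: False}
  {d: True, j: True, m: True}


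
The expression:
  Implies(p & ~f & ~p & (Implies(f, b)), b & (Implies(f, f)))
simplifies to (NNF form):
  True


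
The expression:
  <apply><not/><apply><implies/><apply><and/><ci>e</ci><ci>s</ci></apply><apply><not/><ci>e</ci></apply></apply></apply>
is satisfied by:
  {e: True, s: True}


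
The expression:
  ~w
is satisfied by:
  {w: False}


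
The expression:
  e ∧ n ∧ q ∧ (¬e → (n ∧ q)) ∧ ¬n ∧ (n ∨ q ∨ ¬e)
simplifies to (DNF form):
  False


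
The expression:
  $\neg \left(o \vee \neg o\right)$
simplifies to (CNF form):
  $\text{False}$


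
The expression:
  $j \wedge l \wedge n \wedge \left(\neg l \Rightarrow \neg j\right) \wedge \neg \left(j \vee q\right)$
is never true.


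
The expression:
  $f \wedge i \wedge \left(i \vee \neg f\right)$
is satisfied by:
  {i: True, f: True}


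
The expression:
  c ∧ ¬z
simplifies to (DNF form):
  c ∧ ¬z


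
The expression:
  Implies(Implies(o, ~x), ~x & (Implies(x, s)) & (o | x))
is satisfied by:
  {o: True}


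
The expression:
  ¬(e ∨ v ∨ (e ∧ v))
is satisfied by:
  {v: False, e: False}


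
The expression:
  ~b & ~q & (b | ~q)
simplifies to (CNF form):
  ~b & ~q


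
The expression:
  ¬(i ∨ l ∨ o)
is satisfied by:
  {i: False, o: False, l: False}


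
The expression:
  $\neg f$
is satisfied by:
  {f: False}


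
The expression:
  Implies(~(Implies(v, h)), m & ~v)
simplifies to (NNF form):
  h | ~v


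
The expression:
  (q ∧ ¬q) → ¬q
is always true.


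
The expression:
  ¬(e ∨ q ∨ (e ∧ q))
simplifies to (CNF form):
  ¬e ∧ ¬q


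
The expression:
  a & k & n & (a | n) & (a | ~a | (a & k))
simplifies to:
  a & k & n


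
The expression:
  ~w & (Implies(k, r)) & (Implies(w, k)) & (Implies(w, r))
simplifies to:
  ~w & (r | ~k)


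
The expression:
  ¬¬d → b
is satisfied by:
  {b: True, d: False}
  {d: False, b: False}
  {d: True, b: True}


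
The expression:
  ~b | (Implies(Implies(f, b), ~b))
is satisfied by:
  {b: False}


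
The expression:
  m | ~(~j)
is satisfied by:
  {m: True, j: True}
  {m: True, j: False}
  {j: True, m: False}


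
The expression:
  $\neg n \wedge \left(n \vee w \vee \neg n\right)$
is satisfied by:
  {n: False}


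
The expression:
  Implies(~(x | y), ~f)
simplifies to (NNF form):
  x | y | ~f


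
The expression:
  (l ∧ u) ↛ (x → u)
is never true.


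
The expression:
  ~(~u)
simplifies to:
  u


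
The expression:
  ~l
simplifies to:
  ~l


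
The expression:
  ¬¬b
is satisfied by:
  {b: True}


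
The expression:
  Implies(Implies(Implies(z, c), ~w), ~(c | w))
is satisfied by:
  {w: False, c: False, z: False}
  {z: True, w: False, c: False}
  {w: True, z: False, c: False}
  {c: True, w: True, z: False}
  {c: True, z: True, w: True}


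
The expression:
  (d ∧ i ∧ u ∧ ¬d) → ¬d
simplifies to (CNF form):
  True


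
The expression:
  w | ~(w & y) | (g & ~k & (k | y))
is always true.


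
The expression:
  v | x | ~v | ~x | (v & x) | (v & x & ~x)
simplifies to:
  True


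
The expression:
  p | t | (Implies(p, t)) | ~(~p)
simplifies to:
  True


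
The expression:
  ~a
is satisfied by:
  {a: False}


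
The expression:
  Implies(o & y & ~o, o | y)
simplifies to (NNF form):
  True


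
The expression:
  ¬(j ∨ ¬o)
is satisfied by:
  {o: True, j: False}


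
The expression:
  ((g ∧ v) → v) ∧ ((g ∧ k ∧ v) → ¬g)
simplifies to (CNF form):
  ¬g ∨ ¬k ∨ ¬v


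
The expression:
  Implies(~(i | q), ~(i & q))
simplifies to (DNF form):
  True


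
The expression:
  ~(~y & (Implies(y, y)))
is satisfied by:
  {y: True}


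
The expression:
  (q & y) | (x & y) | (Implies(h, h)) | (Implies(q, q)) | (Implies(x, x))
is always true.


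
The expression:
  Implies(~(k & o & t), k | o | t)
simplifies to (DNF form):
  k | o | t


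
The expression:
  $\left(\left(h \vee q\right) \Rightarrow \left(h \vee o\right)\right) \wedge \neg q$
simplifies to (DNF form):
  $\neg q$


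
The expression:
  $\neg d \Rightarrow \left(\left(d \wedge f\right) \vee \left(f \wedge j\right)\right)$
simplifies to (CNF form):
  $\left(d \vee f\right) \wedge \left(d \vee j\right)$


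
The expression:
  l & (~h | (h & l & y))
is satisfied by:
  {y: True, l: True, h: False}
  {l: True, h: False, y: False}
  {y: True, h: True, l: True}


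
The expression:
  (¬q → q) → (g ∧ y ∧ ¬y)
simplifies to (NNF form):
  ¬q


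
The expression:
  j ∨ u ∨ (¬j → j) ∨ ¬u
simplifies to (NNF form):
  True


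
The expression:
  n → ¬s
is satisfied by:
  {s: False, n: False}
  {n: True, s: False}
  {s: True, n: False}


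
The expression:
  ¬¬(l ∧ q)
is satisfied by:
  {q: True, l: True}


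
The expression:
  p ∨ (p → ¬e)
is always true.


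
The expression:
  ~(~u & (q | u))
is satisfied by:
  {u: True, q: False}
  {q: False, u: False}
  {q: True, u: True}


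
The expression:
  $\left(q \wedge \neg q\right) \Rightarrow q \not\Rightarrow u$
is always true.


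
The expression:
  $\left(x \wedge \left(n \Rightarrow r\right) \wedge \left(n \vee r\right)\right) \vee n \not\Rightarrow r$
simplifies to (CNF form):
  $\left(n \vee r\right) \wedge \left(n \vee x\right) \wedge \left(r \vee \neg r\right) \wedge \left(x \vee \neg r\right)$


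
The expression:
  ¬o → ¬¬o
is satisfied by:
  {o: True}


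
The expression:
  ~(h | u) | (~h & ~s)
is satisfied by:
  {s: False, h: False, u: False}
  {u: True, s: False, h: False}
  {s: True, u: False, h: False}


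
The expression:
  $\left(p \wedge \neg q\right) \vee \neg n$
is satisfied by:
  {p: True, q: False, n: False}
  {q: False, n: False, p: False}
  {p: True, q: True, n: False}
  {q: True, p: False, n: False}
  {n: True, p: True, q: False}


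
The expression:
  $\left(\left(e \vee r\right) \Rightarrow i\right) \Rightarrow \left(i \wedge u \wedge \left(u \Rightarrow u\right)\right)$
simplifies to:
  $\left(e \wedge \neg i\right) \vee \left(i \wedge u\right) \vee \left(r \wedge \neg i\right)$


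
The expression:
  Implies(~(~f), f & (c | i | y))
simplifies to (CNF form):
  c | i | y | ~f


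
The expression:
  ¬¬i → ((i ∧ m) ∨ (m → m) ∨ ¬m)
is always true.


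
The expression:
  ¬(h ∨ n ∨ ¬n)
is never true.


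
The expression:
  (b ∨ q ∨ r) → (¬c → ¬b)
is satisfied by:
  {c: True, b: False}
  {b: False, c: False}
  {b: True, c: True}


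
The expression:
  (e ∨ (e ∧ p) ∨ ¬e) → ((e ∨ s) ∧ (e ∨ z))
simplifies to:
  e ∨ (s ∧ z)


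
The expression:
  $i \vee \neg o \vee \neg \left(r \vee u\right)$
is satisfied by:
  {i: True, r: False, u: False, o: False}
  {i: True, u: True, r: False, o: False}
  {i: True, r: True, u: False, o: False}
  {i: True, u: True, r: True, o: False}
  {i: False, r: False, u: False, o: False}
  {u: True, i: False, r: False, o: False}
  {r: True, i: False, u: False, o: False}
  {u: True, r: True, i: False, o: False}
  {o: True, i: True, r: False, u: False}
  {o: True, u: True, i: True, r: False}
  {o: True, i: True, r: True, u: False}
  {o: True, u: True, i: True, r: True}
  {o: True, i: False, r: False, u: False}


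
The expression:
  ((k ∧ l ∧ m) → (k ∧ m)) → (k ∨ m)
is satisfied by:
  {k: True, m: True}
  {k: True, m: False}
  {m: True, k: False}


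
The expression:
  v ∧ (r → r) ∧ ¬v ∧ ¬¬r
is never true.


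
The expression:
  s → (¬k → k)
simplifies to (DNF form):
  k ∨ ¬s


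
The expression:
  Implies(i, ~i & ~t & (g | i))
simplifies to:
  ~i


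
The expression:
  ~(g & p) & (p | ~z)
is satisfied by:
  {g: False, p: False, z: False}
  {p: True, g: False, z: False}
  {z: True, p: True, g: False}
  {g: True, z: False, p: False}


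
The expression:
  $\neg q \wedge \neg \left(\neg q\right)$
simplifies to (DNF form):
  $\text{False}$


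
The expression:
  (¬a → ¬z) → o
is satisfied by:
  {z: True, o: True, a: False}
  {o: True, a: False, z: False}
  {z: True, o: True, a: True}
  {o: True, a: True, z: False}
  {z: True, a: False, o: False}


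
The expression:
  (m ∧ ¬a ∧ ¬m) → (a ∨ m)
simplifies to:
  True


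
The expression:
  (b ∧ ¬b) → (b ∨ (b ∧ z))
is always true.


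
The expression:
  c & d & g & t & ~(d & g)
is never true.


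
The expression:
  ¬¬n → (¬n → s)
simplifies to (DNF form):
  True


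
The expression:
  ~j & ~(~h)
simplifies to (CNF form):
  h & ~j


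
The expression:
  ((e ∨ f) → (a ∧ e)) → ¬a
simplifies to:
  (f ∧ ¬e) ∨ ¬a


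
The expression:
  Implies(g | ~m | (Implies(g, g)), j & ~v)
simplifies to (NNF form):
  j & ~v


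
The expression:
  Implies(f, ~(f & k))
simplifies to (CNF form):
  ~f | ~k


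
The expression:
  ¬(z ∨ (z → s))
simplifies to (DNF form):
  False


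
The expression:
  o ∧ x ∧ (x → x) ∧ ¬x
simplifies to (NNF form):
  False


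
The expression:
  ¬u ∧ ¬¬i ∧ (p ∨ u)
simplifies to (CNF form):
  i ∧ p ∧ ¬u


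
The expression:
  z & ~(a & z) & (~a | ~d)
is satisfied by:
  {z: True, a: False}


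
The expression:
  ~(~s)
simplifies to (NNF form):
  s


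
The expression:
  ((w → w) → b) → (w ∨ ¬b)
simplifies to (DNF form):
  w ∨ ¬b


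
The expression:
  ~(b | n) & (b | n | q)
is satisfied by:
  {q: True, n: False, b: False}


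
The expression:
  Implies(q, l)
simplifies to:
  l | ~q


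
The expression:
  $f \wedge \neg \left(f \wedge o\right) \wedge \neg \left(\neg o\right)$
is never true.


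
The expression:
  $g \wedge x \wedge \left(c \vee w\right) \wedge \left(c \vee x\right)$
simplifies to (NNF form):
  $g \wedge x \wedge \left(c \vee w\right)$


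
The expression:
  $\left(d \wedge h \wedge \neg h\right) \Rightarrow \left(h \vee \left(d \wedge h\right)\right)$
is always true.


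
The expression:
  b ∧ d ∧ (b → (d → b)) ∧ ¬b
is never true.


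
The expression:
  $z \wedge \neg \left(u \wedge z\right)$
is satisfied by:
  {z: True, u: False}


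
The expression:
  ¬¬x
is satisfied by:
  {x: True}


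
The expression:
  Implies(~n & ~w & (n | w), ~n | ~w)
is always true.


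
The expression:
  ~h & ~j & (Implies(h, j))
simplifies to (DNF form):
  ~h & ~j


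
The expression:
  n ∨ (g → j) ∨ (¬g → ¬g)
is always true.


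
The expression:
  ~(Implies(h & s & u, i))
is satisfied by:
  {h: True, u: True, s: True, i: False}


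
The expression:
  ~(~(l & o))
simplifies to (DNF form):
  l & o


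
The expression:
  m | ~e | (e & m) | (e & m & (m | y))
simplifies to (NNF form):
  m | ~e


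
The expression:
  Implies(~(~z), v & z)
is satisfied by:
  {v: True, z: False}
  {z: False, v: False}
  {z: True, v: True}


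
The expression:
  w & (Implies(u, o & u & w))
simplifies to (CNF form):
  w & (o | ~u)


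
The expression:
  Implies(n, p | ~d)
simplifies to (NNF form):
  p | ~d | ~n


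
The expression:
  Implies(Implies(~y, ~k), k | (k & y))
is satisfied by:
  {k: True}


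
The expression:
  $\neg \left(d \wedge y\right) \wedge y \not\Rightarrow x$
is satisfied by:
  {y: True, x: False, d: False}


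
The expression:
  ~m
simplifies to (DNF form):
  ~m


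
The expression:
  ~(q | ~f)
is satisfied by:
  {f: True, q: False}


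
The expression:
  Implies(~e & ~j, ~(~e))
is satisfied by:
  {e: True, j: True}
  {e: True, j: False}
  {j: True, e: False}


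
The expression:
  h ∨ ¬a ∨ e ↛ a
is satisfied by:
  {h: True, a: False}
  {a: False, h: False}
  {a: True, h: True}


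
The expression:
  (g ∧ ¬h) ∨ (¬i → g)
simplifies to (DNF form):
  g ∨ i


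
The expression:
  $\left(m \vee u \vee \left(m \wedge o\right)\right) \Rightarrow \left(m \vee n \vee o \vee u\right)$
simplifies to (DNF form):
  $\text{True}$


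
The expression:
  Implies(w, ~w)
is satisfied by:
  {w: False}


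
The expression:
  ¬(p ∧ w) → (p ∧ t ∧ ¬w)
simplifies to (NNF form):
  p ∧ (t ∨ w)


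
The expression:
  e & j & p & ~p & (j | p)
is never true.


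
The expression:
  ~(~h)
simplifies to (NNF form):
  h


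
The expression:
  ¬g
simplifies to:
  ¬g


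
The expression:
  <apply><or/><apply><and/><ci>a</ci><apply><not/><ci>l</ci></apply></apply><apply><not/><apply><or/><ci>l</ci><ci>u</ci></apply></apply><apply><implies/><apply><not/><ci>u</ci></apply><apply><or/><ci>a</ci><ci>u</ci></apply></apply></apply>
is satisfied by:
  {a: True, u: True, l: False}
  {a: True, l: False, u: False}
  {u: True, l: False, a: False}
  {u: False, l: False, a: False}
  {a: True, u: True, l: True}
  {a: True, l: True, u: False}
  {u: True, l: True, a: False}


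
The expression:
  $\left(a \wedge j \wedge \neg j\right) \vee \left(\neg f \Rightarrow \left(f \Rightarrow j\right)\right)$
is always true.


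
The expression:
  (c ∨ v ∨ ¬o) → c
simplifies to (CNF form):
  (c ∨ o) ∧ (c ∨ ¬v)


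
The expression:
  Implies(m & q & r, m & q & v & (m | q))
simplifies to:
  v | ~m | ~q | ~r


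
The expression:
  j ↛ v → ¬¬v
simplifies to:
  v ∨ ¬j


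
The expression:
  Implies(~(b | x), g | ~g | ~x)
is always true.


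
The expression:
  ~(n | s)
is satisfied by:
  {n: False, s: False}


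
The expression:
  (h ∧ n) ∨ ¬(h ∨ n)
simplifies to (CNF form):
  (h ∨ ¬h) ∧ (h ∨ ¬n) ∧ (n ∨ ¬h) ∧ (n ∨ ¬n)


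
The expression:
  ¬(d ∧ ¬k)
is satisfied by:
  {k: True, d: False}
  {d: False, k: False}
  {d: True, k: True}


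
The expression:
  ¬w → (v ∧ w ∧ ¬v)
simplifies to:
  w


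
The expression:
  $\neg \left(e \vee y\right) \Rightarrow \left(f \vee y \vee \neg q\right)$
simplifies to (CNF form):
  $e \vee f \vee y \vee \neg q$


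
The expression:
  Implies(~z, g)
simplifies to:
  g | z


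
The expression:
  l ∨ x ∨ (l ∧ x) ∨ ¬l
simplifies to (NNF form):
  True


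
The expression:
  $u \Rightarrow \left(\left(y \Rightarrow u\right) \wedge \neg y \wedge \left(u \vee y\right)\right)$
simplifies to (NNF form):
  $\neg u \vee \neg y$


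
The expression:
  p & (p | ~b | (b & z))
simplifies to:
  p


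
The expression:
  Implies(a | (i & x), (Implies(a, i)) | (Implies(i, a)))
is always true.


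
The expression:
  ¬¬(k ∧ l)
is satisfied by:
  {k: True, l: True}


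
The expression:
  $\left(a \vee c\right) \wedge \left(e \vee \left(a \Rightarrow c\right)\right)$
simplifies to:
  $c \vee \left(a \wedge e\right)$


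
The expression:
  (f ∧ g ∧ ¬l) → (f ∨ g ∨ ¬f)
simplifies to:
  True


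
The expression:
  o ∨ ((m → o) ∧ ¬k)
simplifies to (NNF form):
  o ∨ (¬k ∧ ¬m)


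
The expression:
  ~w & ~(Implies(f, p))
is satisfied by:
  {f: True, w: False, p: False}


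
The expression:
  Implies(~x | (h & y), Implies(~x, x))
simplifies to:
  x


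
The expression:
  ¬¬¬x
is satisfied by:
  {x: False}


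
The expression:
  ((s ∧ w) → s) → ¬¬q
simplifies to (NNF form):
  q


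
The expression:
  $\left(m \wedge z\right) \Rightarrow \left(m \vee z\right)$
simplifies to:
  $\text{True}$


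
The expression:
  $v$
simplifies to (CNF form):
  $v$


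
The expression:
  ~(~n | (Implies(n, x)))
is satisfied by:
  {n: True, x: False}


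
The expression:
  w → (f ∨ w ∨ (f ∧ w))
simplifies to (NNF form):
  True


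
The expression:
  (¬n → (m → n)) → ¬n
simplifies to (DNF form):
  ¬n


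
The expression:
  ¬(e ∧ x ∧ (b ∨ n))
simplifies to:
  (¬b ∧ ¬n) ∨ ¬e ∨ ¬x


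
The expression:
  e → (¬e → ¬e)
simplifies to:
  True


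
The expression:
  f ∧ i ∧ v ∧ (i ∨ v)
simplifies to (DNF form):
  f ∧ i ∧ v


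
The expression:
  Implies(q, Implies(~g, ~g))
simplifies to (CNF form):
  True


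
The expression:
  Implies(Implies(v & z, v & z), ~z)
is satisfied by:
  {z: False}


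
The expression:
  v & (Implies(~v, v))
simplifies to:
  v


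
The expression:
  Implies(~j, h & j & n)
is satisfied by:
  {j: True}


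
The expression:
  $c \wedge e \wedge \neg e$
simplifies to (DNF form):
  $\text{False}$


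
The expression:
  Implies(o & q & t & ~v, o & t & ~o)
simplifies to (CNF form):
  v | ~o | ~q | ~t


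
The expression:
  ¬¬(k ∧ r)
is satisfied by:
  {r: True, k: True}


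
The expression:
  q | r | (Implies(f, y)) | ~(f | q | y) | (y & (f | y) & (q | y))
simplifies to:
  q | r | y | ~f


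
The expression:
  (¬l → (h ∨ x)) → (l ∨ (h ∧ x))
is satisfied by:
  {l: True, h: False, x: False}
  {x: True, l: True, h: False}
  {l: True, h: True, x: False}
  {x: True, l: True, h: True}
  {x: False, h: False, l: False}
  {x: True, h: True, l: False}


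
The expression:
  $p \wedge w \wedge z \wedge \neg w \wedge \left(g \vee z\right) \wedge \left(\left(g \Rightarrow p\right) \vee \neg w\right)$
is never true.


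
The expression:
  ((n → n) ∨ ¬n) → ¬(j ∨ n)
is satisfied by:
  {n: False, j: False}


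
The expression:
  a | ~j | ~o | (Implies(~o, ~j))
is always true.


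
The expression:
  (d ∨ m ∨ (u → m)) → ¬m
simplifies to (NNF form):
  ¬m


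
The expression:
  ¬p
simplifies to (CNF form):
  ¬p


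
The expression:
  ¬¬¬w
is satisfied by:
  {w: False}


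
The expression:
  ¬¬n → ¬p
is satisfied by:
  {p: False, n: False}
  {n: True, p: False}
  {p: True, n: False}


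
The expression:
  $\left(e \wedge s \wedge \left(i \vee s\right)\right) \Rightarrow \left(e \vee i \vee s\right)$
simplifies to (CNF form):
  $\text{True}$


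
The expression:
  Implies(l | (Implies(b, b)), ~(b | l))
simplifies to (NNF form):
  ~b & ~l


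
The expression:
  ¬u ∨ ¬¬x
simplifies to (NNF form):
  x ∨ ¬u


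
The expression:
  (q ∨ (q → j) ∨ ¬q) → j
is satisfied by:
  {j: True}


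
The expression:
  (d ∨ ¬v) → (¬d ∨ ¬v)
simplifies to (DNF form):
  ¬d ∨ ¬v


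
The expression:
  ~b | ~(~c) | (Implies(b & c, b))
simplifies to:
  True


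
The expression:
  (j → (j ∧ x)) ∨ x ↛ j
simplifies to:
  x ∨ ¬j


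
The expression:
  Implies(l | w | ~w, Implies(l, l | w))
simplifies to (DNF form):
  True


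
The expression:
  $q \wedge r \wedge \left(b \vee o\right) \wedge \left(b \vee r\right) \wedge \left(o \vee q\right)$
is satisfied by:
  {r: True, b: True, o: True, q: True}
  {r: True, b: True, q: True, o: False}
  {r: True, o: True, q: True, b: False}


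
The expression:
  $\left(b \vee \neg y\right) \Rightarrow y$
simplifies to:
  $y$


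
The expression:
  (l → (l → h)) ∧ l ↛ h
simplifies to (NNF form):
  False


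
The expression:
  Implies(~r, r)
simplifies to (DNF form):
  r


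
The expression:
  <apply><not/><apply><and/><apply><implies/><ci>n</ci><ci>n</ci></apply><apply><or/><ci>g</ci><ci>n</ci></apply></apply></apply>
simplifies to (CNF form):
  <apply><and/><apply><not/><ci>g</ci></apply><apply><not/><ci>n</ci></apply></apply>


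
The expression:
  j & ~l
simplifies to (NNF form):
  j & ~l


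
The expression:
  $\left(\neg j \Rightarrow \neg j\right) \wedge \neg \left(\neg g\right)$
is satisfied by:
  {g: True}


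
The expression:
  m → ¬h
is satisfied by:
  {h: False, m: False}
  {m: True, h: False}
  {h: True, m: False}


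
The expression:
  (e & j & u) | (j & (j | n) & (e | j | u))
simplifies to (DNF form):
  j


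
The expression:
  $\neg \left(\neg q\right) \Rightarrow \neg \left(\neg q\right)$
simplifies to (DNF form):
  $\text{True}$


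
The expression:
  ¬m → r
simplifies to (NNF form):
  m ∨ r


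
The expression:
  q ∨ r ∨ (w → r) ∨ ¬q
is always true.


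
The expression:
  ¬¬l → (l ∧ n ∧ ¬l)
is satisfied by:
  {l: False}


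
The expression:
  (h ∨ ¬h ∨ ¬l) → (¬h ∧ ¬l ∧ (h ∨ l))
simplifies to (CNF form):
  False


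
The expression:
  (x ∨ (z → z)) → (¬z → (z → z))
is always true.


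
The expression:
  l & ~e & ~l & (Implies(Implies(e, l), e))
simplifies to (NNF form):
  False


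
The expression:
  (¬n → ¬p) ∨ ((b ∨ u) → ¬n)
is always true.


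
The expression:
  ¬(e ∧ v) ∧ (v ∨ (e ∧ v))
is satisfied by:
  {v: True, e: False}


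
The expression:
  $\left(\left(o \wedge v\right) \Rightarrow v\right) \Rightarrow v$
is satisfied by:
  {v: True}


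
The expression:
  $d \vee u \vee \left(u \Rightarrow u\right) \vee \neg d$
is always true.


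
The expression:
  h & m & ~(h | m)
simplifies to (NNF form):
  False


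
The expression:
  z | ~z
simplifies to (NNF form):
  True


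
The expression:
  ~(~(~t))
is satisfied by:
  {t: False}


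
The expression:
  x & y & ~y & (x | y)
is never true.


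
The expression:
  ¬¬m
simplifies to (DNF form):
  m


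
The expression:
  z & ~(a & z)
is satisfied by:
  {z: True, a: False}


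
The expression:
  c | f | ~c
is always true.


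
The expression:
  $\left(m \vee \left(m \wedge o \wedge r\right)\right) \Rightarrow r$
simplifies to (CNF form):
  $r \vee \neg m$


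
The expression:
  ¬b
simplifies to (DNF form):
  ¬b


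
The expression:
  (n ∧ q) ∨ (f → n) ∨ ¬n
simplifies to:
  True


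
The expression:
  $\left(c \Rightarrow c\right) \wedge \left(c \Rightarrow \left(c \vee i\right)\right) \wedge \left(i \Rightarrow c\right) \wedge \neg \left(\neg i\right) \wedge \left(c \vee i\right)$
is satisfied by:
  {c: True, i: True}


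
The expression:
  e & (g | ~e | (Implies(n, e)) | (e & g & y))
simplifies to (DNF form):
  e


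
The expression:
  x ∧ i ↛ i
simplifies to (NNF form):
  False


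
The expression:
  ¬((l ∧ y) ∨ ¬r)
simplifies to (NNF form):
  r ∧ (¬l ∨ ¬y)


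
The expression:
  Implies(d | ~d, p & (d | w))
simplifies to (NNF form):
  p & (d | w)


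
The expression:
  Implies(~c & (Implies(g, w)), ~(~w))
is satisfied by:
  {c: True, w: True, g: True}
  {c: True, w: True, g: False}
  {c: True, g: True, w: False}
  {c: True, g: False, w: False}
  {w: True, g: True, c: False}
  {w: True, g: False, c: False}
  {g: True, w: False, c: False}


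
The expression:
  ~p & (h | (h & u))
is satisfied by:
  {h: True, p: False}


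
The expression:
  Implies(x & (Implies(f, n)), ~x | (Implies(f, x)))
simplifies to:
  True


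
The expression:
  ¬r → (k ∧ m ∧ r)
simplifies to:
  r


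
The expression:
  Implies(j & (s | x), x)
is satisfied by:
  {x: True, s: False, j: False}
  {s: False, j: False, x: False}
  {j: True, x: True, s: False}
  {j: True, s: False, x: False}
  {x: True, s: True, j: False}
  {s: True, x: False, j: False}
  {j: True, s: True, x: True}


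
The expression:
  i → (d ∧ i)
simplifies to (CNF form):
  d ∨ ¬i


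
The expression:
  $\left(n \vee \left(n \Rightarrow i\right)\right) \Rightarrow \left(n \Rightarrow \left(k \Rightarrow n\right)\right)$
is always true.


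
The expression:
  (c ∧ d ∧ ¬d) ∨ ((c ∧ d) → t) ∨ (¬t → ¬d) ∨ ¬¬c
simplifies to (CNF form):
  True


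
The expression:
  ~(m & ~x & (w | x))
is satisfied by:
  {x: True, w: False, m: False}
  {w: False, m: False, x: False}
  {x: True, m: True, w: False}
  {m: True, w: False, x: False}
  {x: True, w: True, m: False}
  {w: True, x: False, m: False}
  {x: True, m: True, w: True}


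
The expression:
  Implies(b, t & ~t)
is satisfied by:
  {b: False}


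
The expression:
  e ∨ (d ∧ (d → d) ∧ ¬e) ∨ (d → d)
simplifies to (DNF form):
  True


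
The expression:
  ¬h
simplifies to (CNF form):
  ¬h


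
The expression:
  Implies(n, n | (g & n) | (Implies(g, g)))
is always true.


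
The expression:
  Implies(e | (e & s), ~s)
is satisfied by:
  {s: False, e: False}
  {e: True, s: False}
  {s: True, e: False}


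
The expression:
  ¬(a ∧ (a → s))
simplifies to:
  ¬a ∨ ¬s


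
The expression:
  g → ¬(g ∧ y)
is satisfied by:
  {g: False, y: False}
  {y: True, g: False}
  {g: True, y: False}


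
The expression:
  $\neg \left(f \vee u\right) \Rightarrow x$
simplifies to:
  $f \vee u \vee x$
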